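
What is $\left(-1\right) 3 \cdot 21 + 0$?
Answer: $-63$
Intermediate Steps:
$\left(-1\right) 3 \cdot 21 + 0 = \left(-3\right) 21 + 0 = -63 + 0 = -63$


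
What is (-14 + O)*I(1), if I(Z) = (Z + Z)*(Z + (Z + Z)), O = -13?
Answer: -162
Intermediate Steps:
I(Z) = 6*Z**2 (I(Z) = (2*Z)*(Z + 2*Z) = (2*Z)*(3*Z) = 6*Z**2)
(-14 + O)*I(1) = (-14 - 13)*(6*1**2) = -162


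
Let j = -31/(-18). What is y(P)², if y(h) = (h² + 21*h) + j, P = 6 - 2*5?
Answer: 1423249/324 ≈ 4392.7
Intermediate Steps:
j = 31/18 (j = -31*(-1/18) = 31/18 ≈ 1.7222)
P = -4 (P = 6 - 1*10 = 6 - 10 = -4)
y(h) = 31/18 + h² + 21*h (y(h) = (h² + 21*h) + 31/18 = 31/18 + h² + 21*h)
y(P)² = (31/18 + (-4)² + 21*(-4))² = (31/18 + 16 - 84)² = (-1193/18)² = 1423249/324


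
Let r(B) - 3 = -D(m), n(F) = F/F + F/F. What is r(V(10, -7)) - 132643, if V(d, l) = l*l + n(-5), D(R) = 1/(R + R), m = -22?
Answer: -5836159/44 ≈ -1.3264e+5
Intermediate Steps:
n(F) = 2 (n(F) = 1 + 1 = 2)
D(R) = 1/(2*R)
V(d, l) = 2 + l² (V(d, l) = l*l + 2 = l² + 2 = 2 + l²)
r(B) = 133/44 (r(B) = 3 - 1/(2*(-22)) = 3 - (-1)/(2*22) = 3 - 1*(-1/44) = 3 + 1/44 = 133/44)
r(V(10, -7)) - 132643 = 133/44 - 132643 = -5836159/44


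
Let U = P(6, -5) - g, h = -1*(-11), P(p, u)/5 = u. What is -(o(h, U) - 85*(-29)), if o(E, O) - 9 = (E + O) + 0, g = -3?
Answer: -2463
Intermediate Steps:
P(p, u) = 5*u
h = 11
U = -22 (U = 5*(-5) - 1*(-3) = -25 + 3 = -22)
o(E, O) = 9 + E + O (o(E, O) = 9 + ((E + O) + 0) = 9 + (E + O) = 9 + E + O)
-(o(h, U) - 85*(-29)) = -((9 + 11 - 22) - 85*(-29)) = -(-2 + 2465) = -1*2463 = -2463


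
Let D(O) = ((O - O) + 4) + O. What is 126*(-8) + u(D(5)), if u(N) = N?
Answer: -999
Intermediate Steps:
D(O) = 4 + O (D(O) = (0 + 4) + O = 4 + O)
126*(-8) + u(D(5)) = 126*(-8) + (4 + 5) = -1008 + 9 = -999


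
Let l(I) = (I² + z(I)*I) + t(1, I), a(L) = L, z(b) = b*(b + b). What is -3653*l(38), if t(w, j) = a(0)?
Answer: -406169764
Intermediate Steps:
z(b) = 2*b² (z(b) = b*(2*b) = 2*b²)
t(w, j) = 0
l(I) = I² + 2*I³ (l(I) = (I² + (2*I²)*I) + 0 = (I² + 2*I³) + 0 = I² + 2*I³)
-3653*l(38) = -3653*38²*(1 + 2*38) = -5274932*(1 + 76) = -5274932*77 = -3653*111188 = -406169764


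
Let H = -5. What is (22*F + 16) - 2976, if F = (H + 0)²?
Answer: -2410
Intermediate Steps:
F = 25 (F = (-5 + 0)² = (-5)² = 25)
(22*F + 16) - 2976 = (22*25 + 16) - 2976 = (550 + 16) - 2976 = 566 - 2976 = -2410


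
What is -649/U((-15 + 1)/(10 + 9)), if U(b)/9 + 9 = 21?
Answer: -649/108 ≈ -6.0093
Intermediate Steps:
U(b) = 108 (U(b) = -81 + 9*21 = -81 + 189 = 108)
-649/U((-15 + 1)/(10 + 9)) = -649/108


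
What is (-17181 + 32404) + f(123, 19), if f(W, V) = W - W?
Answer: 15223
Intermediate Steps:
f(W, V) = 0
(-17181 + 32404) + f(123, 19) = (-17181 + 32404) + 0 = 15223 + 0 = 15223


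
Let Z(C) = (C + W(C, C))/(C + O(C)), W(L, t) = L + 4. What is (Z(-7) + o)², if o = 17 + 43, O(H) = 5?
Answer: 4225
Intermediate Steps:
W(L, t) = 4 + L
o = 60
Z(C) = (4 + 2*C)/(5 + C) (Z(C) = (C + (4 + C))/(C + 5) = (4 + 2*C)/(5 + C))
(Z(-7) + o)² = (2*(2 - 7)/(5 - 7) + 60)² = (2*(-5)/(-2) + 60)² = (2*(-½)*(-5) + 60)² = (5 + 60)² = 65² = 4225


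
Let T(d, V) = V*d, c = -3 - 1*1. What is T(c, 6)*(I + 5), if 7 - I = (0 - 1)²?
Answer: -264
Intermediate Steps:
c = -4 (c = -3 - 1 = -4)
I = 6 (I = 7 - (0 - 1)² = 7 - 1*(-1)² = 7 - 1*1 = 7 - 1 = 6)
T(c, 6)*(I + 5) = (6*(-4))*(6 + 5) = -24*11 = -264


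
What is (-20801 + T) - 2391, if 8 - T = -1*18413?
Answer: -4771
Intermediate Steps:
T = 18421 (T = 8 - (-1)*18413 = 8 - 1*(-18413) = 8 + 18413 = 18421)
(-20801 + T) - 2391 = (-20801 + 18421) - 2391 = -2380 - 2391 = -4771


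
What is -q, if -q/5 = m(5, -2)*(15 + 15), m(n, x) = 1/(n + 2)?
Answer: 150/7 ≈ 21.429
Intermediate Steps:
m(n, x) = 1/(2 + n)
q = -150/7 (q = -5*(15 + 15)/(2 + 5) = -5*30/7 = -150/7 ≈ -21.429)
-q = -1*(-150/7) = 150/7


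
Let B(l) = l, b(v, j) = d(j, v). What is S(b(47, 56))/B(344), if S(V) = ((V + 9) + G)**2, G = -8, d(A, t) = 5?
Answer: 9/86 ≈ 0.10465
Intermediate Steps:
b(v, j) = 5
S(V) = (1 + V)**2 (S(V) = ((V + 9) - 8)**2 = ((9 + V) - 8)**2 = (1 + V)**2)
S(b(47, 56))/B(344) = (1 + 5)**2/344 = 6**2*(1/344) = 36*(1/344) = 9/86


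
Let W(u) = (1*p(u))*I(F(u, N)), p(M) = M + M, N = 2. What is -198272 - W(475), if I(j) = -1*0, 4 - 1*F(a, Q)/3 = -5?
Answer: -198272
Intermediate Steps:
F(a, Q) = 27 (F(a, Q) = 12 - 3*(-5) = 12 + 15 = 27)
I(j) = 0
p(M) = 2*M
W(u) = 0 (W(u) = (1*(2*u))*0 = (2*u)*0 = 0)
-198272 - W(475) = -198272 - 1*0 = -198272 + 0 = -198272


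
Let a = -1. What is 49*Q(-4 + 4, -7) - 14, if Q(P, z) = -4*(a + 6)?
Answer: -994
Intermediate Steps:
Q(P, z) = -20 (Q(P, z) = -4*(-1 + 6) = -4*5 = -20)
49*Q(-4 + 4, -7) - 14 = 49*(-20) - 14 = -980 - 14 = -994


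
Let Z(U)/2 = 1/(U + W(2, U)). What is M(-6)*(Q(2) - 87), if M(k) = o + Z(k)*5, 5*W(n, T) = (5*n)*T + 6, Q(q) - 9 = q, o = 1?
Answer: -646/21 ≈ -30.762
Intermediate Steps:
Q(q) = 9 + q
W(n, T) = 6/5 + T*n (W(n, T) = ((5*n)*T + 6)/5 = (5*T*n + 6)/5 = (6 + 5*T*n)/5 = 6/5 + T*n)
Z(U) = 2/(6/5 + 3*U) (Z(U) = 2/(U + (6/5 + U*2)) = 2/(U + (6/5 + 2*U)) = 2/(6/5 + 3*U))
M(k) = 1 + 50/(3*(2 + 5*k)) (M(k) = 1 + (10/(3*(2 + 5*k)))*5 = 1 + 50/(3*(2 + 5*k)))
M(-6)*(Q(2) - 87) = ((56 + 15*(-6))/(3*(2 + 5*(-6))))*((9 + 2) - 87) = ((56 - 90)/(3*(2 - 30)))*(11 - 87) = ((1/3)*(-34)/(-28))*(-76) = ((1/3)*(-1/28)*(-34))*(-76) = (17/42)*(-76) = -646/21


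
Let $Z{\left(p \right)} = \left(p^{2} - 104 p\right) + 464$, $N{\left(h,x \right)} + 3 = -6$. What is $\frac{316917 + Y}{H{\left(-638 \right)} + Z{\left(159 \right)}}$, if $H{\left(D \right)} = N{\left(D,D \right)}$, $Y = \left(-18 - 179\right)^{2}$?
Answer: $\frac{177863}{4600} \approx 38.666$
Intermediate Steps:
$N{\left(h,x \right)} = -9$ ($N{\left(h,x \right)} = -3 - 6 = -9$)
$Z{\left(p \right)} = 464 + p^{2} - 104 p$
$Y = 38809$ ($Y = \left(-197\right)^{2} = 38809$)
$H{\left(D \right)} = -9$
$\frac{316917 + Y}{H{\left(-638 \right)} + Z{\left(159 \right)}} = \frac{316917 + 38809}{-9 + \left(464 + 159^{2} - 16536\right)} = \frac{355726}{-9 + \left(464 + 25281 - 16536\right)} = \frac{355726}{-9 + 9209} = \frac{355726}{9200} = 355726 \cdot \frac{1}{9200} = \frac{177863}{4600}$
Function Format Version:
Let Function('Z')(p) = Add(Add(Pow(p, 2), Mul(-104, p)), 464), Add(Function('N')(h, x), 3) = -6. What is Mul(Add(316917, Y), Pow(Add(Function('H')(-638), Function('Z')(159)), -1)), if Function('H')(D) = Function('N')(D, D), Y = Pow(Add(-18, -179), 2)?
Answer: Rational(177863, 4600) ≈ 38.666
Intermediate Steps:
Function('N')(h, x) = -9 (Function('N')(h, x) = Add(-3, -6) = -9)
Function('Z')(p) = Add(464, Pow(p, 2), Mul(-104, p))
Y = 38809 (Y = Pow(-197, 2) = 38809)
Function('H')(D) = -9
Mul(Add(316917, Y), Pow(Add(Function('H')(-638), Function('Z')(159)), -1)) = Mul(Add(316917, 38809), Pow(Add(-9, Add(464, Pow(159, 2), Mul(-104, 159))), -1)) = Mul(355726, Pow(Add(-9, Add(464, 25281, -16536)), -1)) = Mul(355726, Pow(Add(-9, 9209), -1)) = Mul(355726, Pow(9200, -1)) = Mul(355726, Rational(1, 9200)) = Rational(177863, 4600)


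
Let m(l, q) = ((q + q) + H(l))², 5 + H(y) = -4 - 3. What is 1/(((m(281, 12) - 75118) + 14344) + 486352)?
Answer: 1/425722 ≈ 2.3490e-6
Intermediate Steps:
H(y) = -12 (H(y) = -5 + (-4 - 3) = -5 - 7 = -12)
m(l, q) = (-12 + 2*q)² (m(l, q) = ((q + q) - 12)² = (2*q - 12)² = (-12 + 2*q)²)
1/(((m(281, 12) - 75118) + 14344) + 486352) = 1/(((4*(-6 + 12)² - 75118) + 14344) + 486352) = 1/(((4*6² - 75118) + 14344) + 486352) = 1/(((4*36 - 75118) + 14344) + 486352) = 1/(((144 - 75118) + 14344) + 486352) = 1/((-74974 + 14344) + 486352) = 1/(-60630 + 486352) = 1/425722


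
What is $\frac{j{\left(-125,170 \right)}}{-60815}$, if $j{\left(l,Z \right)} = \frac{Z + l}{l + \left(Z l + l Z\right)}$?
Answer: $\frac{9}{518447875} \approx 1.7359 \cdot 10^{-8}$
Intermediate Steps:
$j{\left(l,Z \right)} = \frac{Z + l}{l + 2 Z l}$ ($j{\left(l,Z \right)} = \frac{Z + l}{l + \left(Z l + Z l\right)} = \frac{Z + l}{l + 2 Z l}$)
$\frac{j{\left(-125,170 \right)}}{-60815} = \frac{\frac{1}{-125} \frac{1}{1 + 2 \cdot 170} \left(170 - 125\right)}{-60815} = \left(- \frac{1}{125}\right) \frac{1}{1 + 340} \cdot 45 \left(- \frac{1}{60815}\right) = \left(- \frac{1}{125}\right) \frac{1}{341} \cdot 45 \left(- \frac{1}{60815}\right) = \left(- \frac{9}{8525}\right) \left(- \frac{1}{60815}\right) = \frac{9}{518447875}$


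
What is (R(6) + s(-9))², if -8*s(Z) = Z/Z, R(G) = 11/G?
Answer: 1681/576 ≈ 2.9184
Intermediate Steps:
s(Z) = -⅛ (s(Z) = -Z/(8*Z) = -⅛*1 = -⅛)
(R(6) + s(-9))² = (11/6 - ⅛)² = (41/24)² = 1681/576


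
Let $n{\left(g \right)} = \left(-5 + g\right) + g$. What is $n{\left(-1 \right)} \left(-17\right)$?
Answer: $119$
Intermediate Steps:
$n{\left(g \right)} = -5 + 2 g$
$n{\left(-1 \right)} \left(-17\right) = \left(-5 + 2 \left(-1\right)\right) \left(-17\right) = \left(-5 - 2\right) \left(-17\right) = \left(-7\right) \left(-17\right) = 119$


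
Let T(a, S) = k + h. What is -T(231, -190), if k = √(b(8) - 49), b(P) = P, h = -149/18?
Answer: 149/18 - I*√41 ≈ 8.2778 - 6.4031*I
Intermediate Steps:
h = -149/18 (h = -149*1/18 = -149/18 ≈ -8.2778)
k = I*√41 (k = √(8 - 49) = √(-41) = I*√41 ≈ 6.4031*I)
T(a, S) = -149/18 + I*√41 (T(a, S) = I*√41 - 149/18 = -149/18 + I*√41)
-T(231, -190) = -(-149/18 + I*√41) = 149/18 - I*√41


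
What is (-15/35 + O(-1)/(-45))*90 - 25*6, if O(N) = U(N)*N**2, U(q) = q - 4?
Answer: -1250/7 ≈ -178.57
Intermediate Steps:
U(q) = -4 + q
O(N) = N**2*(-4 + N) (O(N) = (-4 + N)*N**2 = N**2*(-4 + N))
(-15/35 + O(-1)/(-45))*90 - 25*6 = (-15/35 + ((-1)**2*(-4 - 1))/(-45))*90 - 25*6 = (-15*1/35 + (1*(-5))*(-1/45))*90 - 150 = (-3/7 - 5*(-1/45))*90 - 150 = (-3/7 + 1/9)*90 - 150 = -20/63*90 - 150 = -200/7 - 150 = -1250/7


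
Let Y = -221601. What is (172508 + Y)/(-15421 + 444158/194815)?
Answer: 9564052795/3003797957 ≈ 3.1840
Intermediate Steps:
(172508 + Y)/(-15421 + 444158/194815) = (172508 - 221601)/(-15421 + 444158/194815) = -49093/(-15421 + 444158*(1/194815)) = -49093/(-15421 + 444158/194815) = -49093/(-3003797957/194815) = -49093*(-194815/3003797957) = 9564052795/3003797957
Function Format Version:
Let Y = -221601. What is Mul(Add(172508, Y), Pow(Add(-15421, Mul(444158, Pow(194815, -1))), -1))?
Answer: Rational(9564052795, 3003797957) ≈ 3.1840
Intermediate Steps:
Mul(Add(172508, Y), Pow(Add(-15421, Mul(444158, Pow(194815, -1))), -1)) = Mul(Add(172508, -221601), Pow(Add(-15421, Mul(444158, Pow(194815, -1))), -1)) = Mul(-49093, Pow(Add(-15421, Mul(444158, Rational(1, 194815))), -1)) = Mul(-49093, Pow(Add(-15421, Rational(444158, 194815)), -1)) = Mul(-49093, Pow(Rational(-3003797957, 194815), -1)) = Mul(-49093, Rational(-194815, 3003797957)) = Rational(9564052795, 3003797957)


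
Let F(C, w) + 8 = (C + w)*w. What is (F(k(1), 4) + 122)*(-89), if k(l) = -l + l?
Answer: -11570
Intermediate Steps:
k(l) = 0
F(C, w) = -8 + w*(C + w) (F(C, w) = -8 + (C + w)*w = -8 + w*(C + w))
(F(k(1), 4) + 122)*(-89) = ((-8 + 4² + 0*4) + 122)*(-89) = ((-8 + 16 + 0) + 122)*(-89) = (8 + 122)*(-89) = 130*(-89) = -11570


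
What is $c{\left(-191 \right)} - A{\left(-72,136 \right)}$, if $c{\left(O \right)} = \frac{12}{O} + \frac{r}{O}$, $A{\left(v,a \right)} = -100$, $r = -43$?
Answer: $\frac{19131}{191} \approx 100.16$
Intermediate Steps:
$c{\left(O \right)} = - \frac{31}{O}$ ($c{\left(O \right)} = \frac{12}{O} - \frac{43}{O} = - \frac{31}{O}$)
$c{\left(-191 \right)} - A{\left(-72,136 \right)} = - \frac{31}{-191} - -100 = \left(-31\right) \left(- \frac{1}{191}\right) + 100 = \frac{31}{191} + 100 = \frac{19131}{191}$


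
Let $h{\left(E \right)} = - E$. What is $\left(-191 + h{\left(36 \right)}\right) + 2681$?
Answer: $2454$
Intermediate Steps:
$\left(-191 + h{\left(36 \right)}\right) + 2681 = \left(-191 - 36\right) + 2681 = -227 + 2681 = 2454$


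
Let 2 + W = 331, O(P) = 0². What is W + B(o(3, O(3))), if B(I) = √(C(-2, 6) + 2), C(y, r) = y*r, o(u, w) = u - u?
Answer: 329 + I*√10 ≈ 329.0 + 3.1623*I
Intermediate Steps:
O(P) = 0
o(u, w) = 0
C(y, r) = r*y
W = 329 (W = -2 + 331 = 329)
B(I) = I*√10 (B(I) = √(6*(-2) + 2) = √(-12 + 2) = √(-10) = I*√10)
W + B(o(3, O(3))) = 329 + I*√10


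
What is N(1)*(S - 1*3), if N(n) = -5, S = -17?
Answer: 100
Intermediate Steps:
N(1)*(S - 1*3) = -5*(-17 - 1*3) = -5*(-17 - 3) = -5*(-20) = 100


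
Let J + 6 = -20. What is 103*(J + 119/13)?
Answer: -22557/13 ≈ -1735.2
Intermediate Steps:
J = -26 (J = -6 - 20 = -26)
103*(J + 119/13) = 103*(-26 + 119/13) = 103*(-219/13) = -22557/13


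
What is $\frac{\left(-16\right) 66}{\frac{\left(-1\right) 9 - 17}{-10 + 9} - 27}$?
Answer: $1056$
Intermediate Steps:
$\frac{\left(-16\right) 66}{\frac{\left(-1\right) 9 - 17}{-10 + 9} - 27} = - \frac{1056}{\frac{-9 - 17}{-1} - 27} = - \frac{1056}{\left(-26\right) \left(-1\right) - 27} = - \frac{1056}{26 - 27} = - \frac{1056}{-1} = \left(-1056\right) \left(-1\right) = 1056$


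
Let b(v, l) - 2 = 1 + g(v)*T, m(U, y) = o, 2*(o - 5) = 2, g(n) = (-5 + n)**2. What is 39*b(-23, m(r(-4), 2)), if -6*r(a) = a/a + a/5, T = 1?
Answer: 30693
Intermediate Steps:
o = 6 (o = 5 + (1/2)*2 = 5 + 1 = 6)
r(a) = -1/6 - a/30 (r(a) = -(a/a + a/5)/6 = -(1 + a*(1/5))/6 = -(1 + a/5)/6 = -1/6 - a/30)
m(U, y) = 6
b(v, l) = 3 + (-5 + v)**2 (b(v, l) = 2 + (1 + (-5 + v)**2*1) = 2 + (1 + (-5 + v)**2) = 3 + (-5 + v)**2)
39*b(-23, m(r(-4), 2)) = 39*(3 + (-5 - 23)**2) = 39*(3 + (-28)**2) = 39*(3 + 784) = 39*787 = 30693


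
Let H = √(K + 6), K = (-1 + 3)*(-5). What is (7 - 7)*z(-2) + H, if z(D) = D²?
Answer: 2*I ≈ 2.0*I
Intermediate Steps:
K = -10 (K = 2*(-5) = -10)
H = 2*I (H = √(-10 + 6) = √(-4) = 2*I ≈ 2.0*I)
(7 - 7)*z(-2) + H = (7 - 7)*(-2)² + 2*I = 0*4 + 2*I = 0 + 2*I = 2*I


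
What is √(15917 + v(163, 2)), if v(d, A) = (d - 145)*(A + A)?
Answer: √15989 ≈ 126.45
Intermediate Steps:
v(d, A) = 2*A*(-145 + d) (v(d, A) = (-145 + d)*(2*A) = 2*A*(-145 + d))
√(15917 + v(163, 2)) = √(15917 + 2*2*(-145 + 163)) = √(15917 + 2*2*18) = √(15917 + 72) = √15989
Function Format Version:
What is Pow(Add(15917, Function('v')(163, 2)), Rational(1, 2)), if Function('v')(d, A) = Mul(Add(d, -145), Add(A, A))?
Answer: Pow(15989, Rational(1, 2)) ≈ 126.45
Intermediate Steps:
Function('v')(d, A) = Mul(2, A, Add(-145, d)) (Function('v')(d, A) = Mul(Add(-145, d), Mul(2, A)) = Mul(2, A, Add(-145, d)))
Pow(Add(15917, Function('v')(163, 2)), Rational(1, 2)) = Pow(Add(15917, Mul(2, 2, Add(-145, 163))), Rational(1, 2)) = Pow(Add(15917, Mul(2, 2, 18)), Rational(1, 2)) = Pow(Add(15917, 72), Rational(1, 2)) = Pow(15989, Rational(1, 2))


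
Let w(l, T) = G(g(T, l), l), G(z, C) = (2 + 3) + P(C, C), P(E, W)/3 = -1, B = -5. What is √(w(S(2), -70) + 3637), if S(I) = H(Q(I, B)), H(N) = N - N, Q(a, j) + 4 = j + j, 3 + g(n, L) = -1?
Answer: √3639 ≈ 60.324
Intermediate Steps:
P(E, W) = -3 (P(E, W) = 3*(-1) = -3)
g(n, L) = -4 (g(n, L) = -3 - 1 = -4)
Q(a, j) = -4 + 2*j (Q(a, j) = -4 + (j + j) = -4 + 2*j)
H(N) = 0
G(z, C) = 2 (G(z, C) = (2 + 3) - 3 = 5 - 3 = 2)
S(I) = 0
w(l, T) = 2
√(w(S(2), -70) + 3637) = √(2 + 3637) = √3639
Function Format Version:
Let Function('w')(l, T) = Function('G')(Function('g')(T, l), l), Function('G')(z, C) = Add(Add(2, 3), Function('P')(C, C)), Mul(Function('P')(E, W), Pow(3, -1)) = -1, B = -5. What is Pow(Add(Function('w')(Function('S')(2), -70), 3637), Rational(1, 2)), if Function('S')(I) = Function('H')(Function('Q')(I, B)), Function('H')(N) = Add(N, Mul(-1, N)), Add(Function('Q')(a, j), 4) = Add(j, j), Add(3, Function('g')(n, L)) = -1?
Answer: Pow(3639, Rational(1, 2)) ≈ 60.324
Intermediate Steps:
Function('P')(E, W) = -3 (Function('P')(E, W) = Mul(3, -1) = -3)
Function('g')(n, L) = -4 (Function('g')(n, L) = Add(-3, -1) = -4)
Function('Q')(a, j) = Add(-4, Mul(2, j)) (Function('Q')(a, j) = Add(-4, Add(j, j)) = Add(-4, Mul(2, j)))
Function('H')(N) = 0
Function('G')(z, C) = 2 (Function('G')(z, C) = Add(Add(2, 3), -3) = Add(5, -3) = 2)
Function('S')(I) = 0
Function('w')(l, T) = 2
Pow(Add(Function('w')(Function('S')(2), -70), 3637), Rational(1, 2)) = Pow(Add(2, 3637), Rational(1, 2)) = Pow(3639, Rational(1, 2))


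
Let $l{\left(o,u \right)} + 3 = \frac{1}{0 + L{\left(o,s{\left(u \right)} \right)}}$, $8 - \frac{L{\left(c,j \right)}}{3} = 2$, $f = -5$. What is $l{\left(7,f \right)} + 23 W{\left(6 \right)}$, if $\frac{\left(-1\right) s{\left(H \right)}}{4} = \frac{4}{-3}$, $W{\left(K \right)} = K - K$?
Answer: $- \frac{53}{18} \approx -2.9444$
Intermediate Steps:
$W{\left(K \right)} = 0$
$s{\left(H \right)} = \frac{16}{3}$ ($s{\left(H \right)} = - 4 \frac{4}{-3} = - 4 \cdot 4 \left(- \frac{1}{3}\right) = \left(-4\right) \left(- \frac{4}{3}\right) = \frac{16}{3}$)
$L{\left(c,j \right)} = 18$ ($L{\left(c,j \right)} = 24 - 6 = 18$)
$l{\left(o,u \right)} = - \frac{53}{18}$ ($l{\left(o,u \right)} = -3 + \frac{1}{0 + 18} = -3 + \frac{1}{18} = - \frac{53}{18}$)
$l{\left(7,f \right)} + 23 W{\left(6 \right)} = - \frac{53}{18} + 23 \cdot 0 = - \frac{53}{18} + 0 = - \frac{53}{18}$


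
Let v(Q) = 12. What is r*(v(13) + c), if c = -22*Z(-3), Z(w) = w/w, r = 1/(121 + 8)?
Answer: -10/129 ≈ -0.077519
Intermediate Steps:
r = 1/129 ≈ 0.0077519
Z(w) = 1
c = -22 (c = -22*1 = -22)
r*(v(13) + c) = (12 - 22)/129 = (1/129)*(-10) = -10/129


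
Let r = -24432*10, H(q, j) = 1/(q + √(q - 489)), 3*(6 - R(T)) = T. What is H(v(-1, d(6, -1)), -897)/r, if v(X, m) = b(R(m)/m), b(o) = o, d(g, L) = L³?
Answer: I/(81440*(√4458 + 19*I)) ≈ 4.8413e-8 + 1.7013e-7*I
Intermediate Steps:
R(T) = 6 - T/3
v(X, m) = (6 - m/3)/m
H(q, j) = 1/(q + √(-489 + q))
r = -244320
H(v(-1, d(6, -1)), -897)/r = 1/(((18 - 1*(-1)³)/(3*((-1)³)) + √(-489 + (18 - 1*(-1)³)/(3*((-1)³))))*(-244320)) = -1/244320/((⅓)*(18 - 1*(-1))/(-1) + √(-489 + (⅓)*(18 - 1*(-1))/(-1))) = -1/244320/((⅓)*(-1)*(18 + 1) + √(-489 + (⅓)*(-1)*(18 + 1))) = -1/244320/((⅓)*(-1)*19 + √(-489 + (⅓)*(-1)*19)) = -1/244320/(-19/3 + √(-489 - 19/3)) = -1/244320/(-19/3 + √(-1486/3)) = -1/244320/(-19/3 + I*√4458/3) = -1/(244320*(-19/3 + I*√4458/3))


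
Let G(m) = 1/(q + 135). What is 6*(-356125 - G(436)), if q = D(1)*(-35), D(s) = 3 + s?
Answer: -10683744/5 ≈ -2.1367e+6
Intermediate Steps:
q = -140 (q = (3 + 1)*(-35) = 4*(-35) = -140)
G(m) = -1/5 (G(m) = 1/(-140 + 135) = 1/(-5) = -1/5)
6*(-356125 - G(436)) = 6*(-356125 - 1*(-1/5)) = 6*(-356125 + 1/5) = 6*(-1780624/5) = -10683744/5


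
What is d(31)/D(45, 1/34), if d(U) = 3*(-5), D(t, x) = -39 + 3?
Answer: 5/12 ≈ 0.41667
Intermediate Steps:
D(t, x) = -36
d(U) = -15
d(31)/D(45, 1/34) = -15/(-36) = -15*(-1/36) = 5/12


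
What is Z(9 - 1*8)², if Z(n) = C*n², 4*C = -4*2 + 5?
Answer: 9/16 ≈ 0.56250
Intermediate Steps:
C = -¾ (C = (-4*2 + 5)/4 = (-8 + 5)/4 = (¼)*(-3) = -¾ ≈ -0.75000)
Z(n) = -3*n²/4
Z(9 - 1*8)² = (-3*(9 - 1*8)²/4)² = (-3*(9 - 8)²/4)² = (-¾*1²)² = (-¾*1)² = (-¾)² = 9/16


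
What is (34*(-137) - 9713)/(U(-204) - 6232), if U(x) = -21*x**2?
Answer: 14371/880168 ≈ 0.016328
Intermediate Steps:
(34*(-137) - 9713)/(U(-204) - 6232) = (34*(-137) - 9713)/(-21*(-204)**2 - 6232) = (-4658 - 9713)/(-21*41616 - 6232) = -14371/(-873936 - 6232) = -14371/(-880168) = -14371*(-1/880168) = 14371/880168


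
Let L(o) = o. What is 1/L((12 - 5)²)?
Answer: 1/49 ≈ 0.020408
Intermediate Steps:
1/L((12 - 5)²) = 1/((12 - 5)²) = 1/(7²) = 1/49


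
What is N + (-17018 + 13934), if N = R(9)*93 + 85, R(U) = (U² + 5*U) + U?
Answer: 9556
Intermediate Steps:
R(U) = U² + 6*U
N = 12640 (N = (9*(6 + 9))*93 + 85 = (9*15)*93 + 85 = 135*93 + 85 = 12555 + 85 = 12640)
N + (-17018 + 13934) = 12640 + (-17018 + 13934) = 12640 - 3084 = 9556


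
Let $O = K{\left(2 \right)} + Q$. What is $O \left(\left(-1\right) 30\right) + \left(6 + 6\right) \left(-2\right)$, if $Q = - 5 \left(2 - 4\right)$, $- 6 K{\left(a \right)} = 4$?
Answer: $-304$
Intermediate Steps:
$K{\left(a \right)} = - \frac{2}{3}$ ($K{\left(a \right)} = \left(- \frac{1}{6}\right) 4 = - \frac{2}{3}$)
$Q = 10$ ($Q = \left(-5\right) \left(-2\right) = 10$)
$O = \frac{28}{3}$ ($O = - \frac{2}{3} + 10 = \frac{28}{3} \approx 9.3333$)
$O \left(\left(-1\right) 30\right) + \left(6 + 6\right) \left(-2\right) = \frac{28 \left(\left(-1\right) 30\right)}{3} + \left(6 + 6\right) \left(-2\right) = \frac{28}{3} \left(-30\right) + 12 \left(-2\right) = -280 - 24 = -304$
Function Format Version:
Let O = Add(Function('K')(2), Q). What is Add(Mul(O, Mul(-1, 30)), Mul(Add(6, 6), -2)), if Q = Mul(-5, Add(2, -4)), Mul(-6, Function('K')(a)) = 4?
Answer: -304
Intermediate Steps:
Function('K')(a) = Rational(-2, 3) (Function('K')(a) = Mul(Rational(-1, 6), 4) = Rational(-2, 3))
Q = 10 (Q = Mul(-5, -2) = 10)
O = Rational(28, 3) (O = Add(Rational(-2, 3), 10) = Rational(28, 3) ≈ 9.3333)
Add(Mul(O, Mul(-1, 30)), Mul(Add(6, 6), -2)) = Add(Mul(Rational(28, 3), Mul(-1, 30)), Mul(Add(6, 6), -2)) = Add(Mul(Rational(28, 3), -30), Mul(12, -2)) = Add(-280, -24) = -304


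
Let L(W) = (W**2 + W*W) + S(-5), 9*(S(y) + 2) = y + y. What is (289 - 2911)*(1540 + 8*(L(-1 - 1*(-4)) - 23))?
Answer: -11603224/3 ≈ -3.8677e+6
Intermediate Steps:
S(y) = -2 + 2*y/9 (S(y) = -2 + (y + y)/9 = -2 + (2*y)/9 = -2 + 2*y/9)
L(W) = -28/9 + 2*W**2 (L(W) = (W**2 + W*W) + (-2 + (2/9)*(-5)) = (W**2 + W**2) + (-2 - 10/9) = 2*W**2 - 28/9 = -28/9 + 2*W**2)
(289 - 2911)*(1540 + 8*(L(-1 - 1*(-4)) - 23)) = (289 - 2911)*(1540 + 8*((-28/9 + 2*(-1 - 1*(-4))**2) - 23)) = -2622*(1540 + 8*((-28/9 + 2*(-1 + 4)**2) - 23)) = -2622*(1540 + 8*((-28/9 + 2*3**2) - 23)) = -2622*(1540 + 8*((-28/9 + 2*9) - 23)) = -2622*(1540 + 8*((-28/9 + 18) - 23)) = -2622*(1540 + 8*(134/9 - 23)) = -2622*(1540 + 8*(-73/9)) = -2622*(1540 - 584/9) = -2622*13276/9 = -11603224/3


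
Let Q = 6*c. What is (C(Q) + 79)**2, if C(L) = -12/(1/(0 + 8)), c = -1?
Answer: 289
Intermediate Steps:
Q = -6 (Q = 6*(-1) = -6)
C(L) = -96 (C(L) = -12/(1/8) = -12/1/8 = -12*8 = -96)
(C(Q) + 79)**2 = (-96 + 79)**2 = (-17)**2 = 289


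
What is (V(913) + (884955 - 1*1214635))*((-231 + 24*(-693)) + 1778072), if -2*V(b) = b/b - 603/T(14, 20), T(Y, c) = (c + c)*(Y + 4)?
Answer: -92901684194917/160 ≈ -5.8064e+11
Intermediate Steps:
T(Y, c) = 2*c*(4 + Y) (T(Y, c) = (2*c)*(4 + Y) = 2*c*(4 + Y))
V(b) = -13/160 (V(b) = -(b/b - 603*1/(40*(4 + 14)))/2 = -(1 - 603/(2*20*18))/2 = -(1 - 603/720)/2 = -(1 - 603*1/720)/2 = -(1 - 67/80)/2 = -1/2*13/80 = -13/160)
(V(913) + (884955 - 1*1214635))*((-231 + 24*(-693)) + 1778072) = (-13/160 + (884955 - 1*1214635))*((-231 + 24*(-693)) + 1778072) = (-13/160 + (884955 - 1214635))*((-231 - 16632) + 1778072) = (-13/160 - 329680)*(-16863 + 1778072) = -52748813/160*1761209 = -92901684194917/160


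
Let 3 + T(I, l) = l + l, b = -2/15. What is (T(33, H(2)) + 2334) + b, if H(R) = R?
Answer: 35023/15 ≈ 2334.9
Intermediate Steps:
b = -2/15 (b = -2*1/15 = -2/15 ≈ -0.13333)
T(I, l) = -3 + 2*l (T(I, l) = -3 + (l + l) = -3 + 2*l)
(T(33, H(2)) + 2334) + b = ((-3 + 2*2) + 2334) - 2/15 = ((-3 + 4) + 2334) - 2/15 = (1 + 2334) - 2/15 = 2335 - 2/15 = 35023/15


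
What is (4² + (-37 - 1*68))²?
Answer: 7921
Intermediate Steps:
(4² + (-37 - 1*68))² = (16 + (-37 - 68))² = (16 - 105)² = (-89)² = 7921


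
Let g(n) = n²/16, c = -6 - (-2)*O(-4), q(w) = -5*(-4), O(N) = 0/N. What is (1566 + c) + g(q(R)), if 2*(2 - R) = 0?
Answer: 1585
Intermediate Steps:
R = 2 (R = 2 - ½*0 = 2 + 0 = 2)
O(N) = 0
q(w) = 20
c = -6 (c = -6 - (-2)*0 = -6 - 2*0 = -6 + 0 = -6)
g(n) = n²/16 (g(n) = n²*(1/16) = n²/16)
(1566 + c) + g(q(R)) = (1566 - 6) + (1/16)*20² = 1560 + (1/16)*400 = 1560 + 25 = 1585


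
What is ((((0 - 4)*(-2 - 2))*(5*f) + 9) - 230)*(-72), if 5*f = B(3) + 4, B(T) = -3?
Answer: 14760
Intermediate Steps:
f = 1/5 (f = (-3 + 4)/5 = (1/5)*1 = 1/5 ≈ 0.20000)
((((0 - 4)*(-2 - 2))*(5*f) + 9) - 230)*(-72) = ((((0 - 4)*(-2 - 2))*(5*(1/5)) + 9) - 230)*(-72) = ((-4*(-4)*1 + 9) - 230)*(-72) = ((16*1 + 9) - 230)*(-72) = ((16 + 9) - 230)*(-72) = (25 - 230)*(-72) = -205*(-72) = 14760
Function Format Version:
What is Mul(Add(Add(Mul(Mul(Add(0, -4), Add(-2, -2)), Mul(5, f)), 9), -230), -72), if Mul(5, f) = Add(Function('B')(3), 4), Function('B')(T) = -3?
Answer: 14760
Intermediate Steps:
f = Rational(1, 5) (f = Mul(Rational(1, 5), Add(-3, 4)) = Mul(Rational(1, 5), 1) = Rational(1, 5) ≈ 0.20000)
Mul(Add(Add(Mul(Mul(Add(0, -4), Add(-2, -2)), Mul(5, f)), 9), -230), -72) = Mul(Add(Add(Mul(Mul(Add(0, -4), Add(-2, -2)), Mul(5, Rational(1, 5))), 9), -230), -72) = Mul(Add(Add(Mul(Mul(-4, -4), 1), 9), -230), -72) = Mul(Add(Add(Mul(16, 1), 9), -230), -72) = Mul(Add(Add(16, 9), -230), -72) = Mul(Add(25, -230), -72) = Mul(-205, -72) = 14760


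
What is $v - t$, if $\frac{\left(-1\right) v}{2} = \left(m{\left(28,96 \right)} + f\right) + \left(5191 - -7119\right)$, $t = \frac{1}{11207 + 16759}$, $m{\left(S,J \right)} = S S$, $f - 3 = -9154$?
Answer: $- \frac{220539877}{27966} \approx -7886.0$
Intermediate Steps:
$f = -9151$ ($f = 3 - 9154 = -9151$)
$m{\left(S,J \right)} = S^{2}$
$t = \frac{1}{27966} \approx 3.5758 \cdot 10^{-5}$
$v = -7886$ ($v = - 2 \left(\left(28^{2} - 9151\right) + \left(5191 - -7119\right)\right) = - 2 \left(\left(784 - 9151\right) + \left(5191 + 7119\right)\right) = - 2 \left(-8367 + 12310\right) = \left(-2\right) 3943 = -7886$)
$v - t = -7886 - \frac{1}{27966} = - \frac{220539877}{27966}$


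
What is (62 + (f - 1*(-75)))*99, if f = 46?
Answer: 18117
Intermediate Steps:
(62 + (f - 1*(-75)))*99 = (62 + (46 - 1*(-75)))*99 = (62 + (46 + 75))*99 = (62 + 121)*99 = 183*99 = 18117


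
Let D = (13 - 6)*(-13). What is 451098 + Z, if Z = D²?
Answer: 459379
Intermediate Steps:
D = -91 (D = 7*(-13) = -91)
Z = 8281 (Z = (-91)² = 8281)
451098 + Z = 451098 + 8281 = 459379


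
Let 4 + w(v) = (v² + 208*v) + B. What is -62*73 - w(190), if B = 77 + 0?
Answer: -80219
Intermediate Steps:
B = 77
w(v) = 73 + v² + 208*v (w(v) = -4 + ((v² + 208*v) + 77) = -4 + (77 + v² + 208*v) = 73 + v² + 208*v)
-62*73 - w(190) = -62*73 - (73 + 190² + 208*190) = -4526 - (73 + 36100 + 39520) = -4526 - 1*75693 = -4526 - 75693 = -80219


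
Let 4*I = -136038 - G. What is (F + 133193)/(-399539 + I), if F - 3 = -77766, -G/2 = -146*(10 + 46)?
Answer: -110860/875273 ≈ -0.12666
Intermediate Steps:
G = 16352 (G = -(-292)*(10 + 46) = -(-292)*56 = -2*(-8176) = 16352)
F = -77763 (F = 3 - 77766 = -77763)
I = -76195/2 (I = (-136038 - 1*16352)/4 = (-136038 - 16352)/4 = (1/4)*(-152390) = -76195/2 ≈ -38098.)
(F + 133193)/(-399539 + I) = (-77763 + 133193)/(-399539 - 76195/2) = 55430/(-875273/2) = 55430*(-2/875273) = -110860/875273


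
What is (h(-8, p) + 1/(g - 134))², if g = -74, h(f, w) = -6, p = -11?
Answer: 1560001/43264 ≈ 36.058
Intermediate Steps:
(h(-8, p) + 1/(g - 134))² = (-6 + 1/(-74 - 134))² = (-6 + 1/(-208))² = (-6 - 1/208)² = (-1249/208)² = 1560001/43264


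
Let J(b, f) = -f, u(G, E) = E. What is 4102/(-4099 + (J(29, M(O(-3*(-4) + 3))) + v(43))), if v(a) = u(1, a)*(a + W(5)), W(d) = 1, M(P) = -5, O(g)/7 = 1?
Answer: -2051/1101 ≈ -1.8629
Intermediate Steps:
O(g) = 7 (O(g) = 7*1 = 7)
v(a) = a*(1 + a) (v(a) = a*(a + 1) = a*(1 + a))
4102/(-4099 + (J(29, M(O(-3*(-4) + 3))) + v(43))) = 4102/(-4099 + (-1*(-5) + 43*(1 + 43))) = 4102/(-4099 + (5 + 43*44)) = 4102/(-4099 + (5 + 1892)) = 4102/(-4099 + 1897) = 4102/(-2202) = 4102*(-1/2202) = -2051/1101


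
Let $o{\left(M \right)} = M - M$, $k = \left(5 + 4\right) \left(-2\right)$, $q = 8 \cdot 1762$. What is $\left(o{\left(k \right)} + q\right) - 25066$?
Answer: $-10970$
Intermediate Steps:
$q = 14096$
$k = -18$ ($k = 9 \left(-2\right) = -18$)
$o{\left(M \right)} = 0$
$\left(o{\left(k \right)} + q\right) - 25066 = \left(0 + 14096\right) - 25066 = 14096 - 25066 = -10970$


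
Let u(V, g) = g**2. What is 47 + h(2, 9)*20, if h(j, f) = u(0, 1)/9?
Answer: 443/9 ≈ 49.222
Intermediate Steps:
h(j, f) = 1/9 (h(j, f) = 1**2/9 = 1*(1/9) = 1/9)
47 + h(2, 9)*20 = 47 + (1/9)*20 = 47 + 20/9 = 443/9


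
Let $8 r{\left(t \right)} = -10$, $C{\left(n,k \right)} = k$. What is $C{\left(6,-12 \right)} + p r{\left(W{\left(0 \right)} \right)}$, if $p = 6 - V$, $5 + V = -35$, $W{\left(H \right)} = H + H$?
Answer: $- \frac{139}{2} \approx -69.5$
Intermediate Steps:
$W{\left(H \right)} = 2 H$
$r{\left(t \right)} = - \frac{5}{4}$ ($r{\left(t \right)} = \frac{1}{8} \left(-10\right) = - \frac{5}{4}$)
$V = -40$ ($V = -5 - 35 = -40$)
$p = 46$ ($p = 6 - -40 = 6 + 40 = 46$)
$C{\left(6,-12 \right)} + p r{\left(W{\left(0 \right)} \right)} = -12 + 46 \left(- \frac{5}{4}\right) = -12 - \frac{115}{2} = - \frac{139}{2}$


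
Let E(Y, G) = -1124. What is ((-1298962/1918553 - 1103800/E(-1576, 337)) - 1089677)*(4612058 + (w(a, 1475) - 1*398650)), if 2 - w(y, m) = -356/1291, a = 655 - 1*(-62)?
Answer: -456087910334434841792854/99427912909 ≈ -4.5871e+12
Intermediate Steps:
a = 717 (a = 655 + 62 = 717)
w(y, m) = 2938/1291 (w(y, m) = 2 - (-356)/1291 = 2 - 1*(-356/1291) = 2 + 356/1291 = 2938/1291)
((-1298962/1918553 - 1103800/E(-1576, 337)) - 1089677)*(4612058 + (w(a, 1475) - 1*398650)) = ((-1298962/1918553 - 1103800/(-1124)) - 1089677)*(4612058 + (2938/1291 - 1*398650)) = ((-1298962*1/1918553 - 1103800*(-1/1124)) - 1089677)*(4612058 + (2938/1291 - 398650)) = ((-185566/274079 + 275950/281) - 1089677)*(4612058 - 514654212/1291) = (75579956004/77016199 - 1089677)*(5439512666/1291) = -83847200721719/77016199*5439512666/1291 = -456087910334434841792854/99427912909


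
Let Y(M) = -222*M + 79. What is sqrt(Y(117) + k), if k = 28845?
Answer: 5*sqrt(118) ≈ 54.314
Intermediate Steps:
Y(M) = 79 - 222*M
sqrt(Y(117) + k) = sqrt((79 - 222*117) + 28845) = sqrt((79 - 25974) + 28845) = sqrt(-25895 + 28845) = sqrt(2950) = 5*sqrt(118)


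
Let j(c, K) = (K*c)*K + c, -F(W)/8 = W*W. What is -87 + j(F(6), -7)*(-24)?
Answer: 345513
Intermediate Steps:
F(W) = -8*W² (F(W) = -8*W*W = -8*W²)
j(c, K) = c + c*K² (j(c, K) = c*K² + c = c + c*K²)
-87 + j(F(6), -7)*(-24) = -87 + ((-8*6²)*(1 + (-7)²))*(-24) = -87 + ((-8*36)*(1 + 49))*(-24) = -87 - 288*50*(-24) = -87 - 14400*(-24) = -87 + 345600 = 345513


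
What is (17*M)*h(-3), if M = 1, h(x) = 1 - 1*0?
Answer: 17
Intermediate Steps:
h(x) = 1 (h(x) = 1 + 0 = 1)
(17*M)*h(-3) = (17*1)*1 = 17*1 = 17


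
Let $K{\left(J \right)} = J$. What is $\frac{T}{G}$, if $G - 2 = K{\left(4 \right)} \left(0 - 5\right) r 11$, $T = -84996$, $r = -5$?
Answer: $- \frac{42498}{551} \approx -77.129$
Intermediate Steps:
$G = 1102$ ($G = 2 + 4 \left(0 - 5\right) \left(-5\right) 11 = 2 + 4 \left(\left(-5\right) \left(-5\right)\right) 11 = 2 + 4 \cdot 25 \cdot 11 = 2 + 100 \cdot 11 = 2 + 1100 = 1102$)
$\frac{T}{G} = - \frac{84996}{1102} = \left(-84996\right) \frac{1}{1102} = - \frac{42498}{551}$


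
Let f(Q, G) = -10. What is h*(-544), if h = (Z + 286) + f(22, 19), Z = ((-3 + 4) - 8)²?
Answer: -176800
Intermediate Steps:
Z = 49 (Z = (1 - 8)² = (-7)² = 49)
h = 325 (h = (49 + 286) - 10 = 335 - 10 = 325)
h*(-544) = 325*(-544) = -176800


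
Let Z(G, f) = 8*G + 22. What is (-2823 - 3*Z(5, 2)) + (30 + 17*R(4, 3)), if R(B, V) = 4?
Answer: -2911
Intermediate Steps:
Z(G, f) = 22 + 8*G
(-2823 - 3*Z(5, 2)) + (30 + 17*R(4, 3)) = (-2823 - 3*(22 + 8*5)) + (30 + 17*4) = (-2823 - 3*(22 + 40)) + (30 + 68) = (-2823 - 3*62) + 98 = (-2823 - 186) + 98 = -3009 + 98 = -2911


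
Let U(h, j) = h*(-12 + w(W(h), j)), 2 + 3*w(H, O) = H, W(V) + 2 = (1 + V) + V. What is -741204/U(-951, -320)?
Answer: -247068/205099 ≈ -1.2046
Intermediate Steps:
W(V) = -1 + 2*V (W(V) = -2 + ((1 + V) + V) = -2 + (1 + 2*V) = -1 + 2*V)
w(H, O) = -⅔ + H/3
U(h, j) = h*(-13 + 2*h/3) (U(h, j) = h*(-12 + (-⅔ + (-1 + 2*h)/3)) = h*(-12 + (-⅔ + (-⅓ + 2*h/3))) = h*(-12 + (-1 + 2*h/3)) = h*(-13 + 2*h/3))
-741204/U(-951, -320) = -741204*(-1/(317*(-39 + 2*(-951)))) = -741204*(-1/(317*(-39 - 1902))) = -741204/((⅓)*(-951)*(-1941)) = -741204/615297 = -741204*1/615297 = -247068/205099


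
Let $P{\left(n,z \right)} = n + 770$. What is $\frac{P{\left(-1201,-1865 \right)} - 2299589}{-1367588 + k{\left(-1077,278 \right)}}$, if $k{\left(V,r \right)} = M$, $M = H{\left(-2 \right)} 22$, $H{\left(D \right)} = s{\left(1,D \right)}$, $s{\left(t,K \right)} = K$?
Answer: $\frac{575005}{341908} \approx 1.6818$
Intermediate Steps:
$H{\left(D \right)} = D$
$P{\left(n,z \right)} = 770 + n$
$M = -44$ ($M = \left(-2\right) 22 = -44$)
$k{\left(V,r \right)} = -44$
$\frac{P{\left(-1201,-1865 \right)} - 2299589}{-1367588 + k{\left(-1077,278 \right)}} = \frac{\left(770 - 1201\right) - 2299589}{-1367588 - 44} = \frac{-431 - 2299589}{-1367632} = \left(-2300020\right) \left(- \frac{1}{1367632}\right) = \frac{575005}{341908}$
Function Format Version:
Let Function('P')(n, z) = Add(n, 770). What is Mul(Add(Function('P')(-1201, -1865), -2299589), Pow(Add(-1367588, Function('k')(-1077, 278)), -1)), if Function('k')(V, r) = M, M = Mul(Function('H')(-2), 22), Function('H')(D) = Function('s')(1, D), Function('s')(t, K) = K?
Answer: Rational(575005, 341908) ≈ 1.6818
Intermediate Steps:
Function('H')(D) = D
Function('P')(n, z) = Add(770, n)
M = -44 (M = Mul(-2, 22) = -44)
Function('k')(V, r) = -44
Mul(Add(Function('P')(-1201, -1865), -2299589), Pow(Add(-1367588, Function('k')(-1077, 278)), -1)) = Mul(Add(Add(770, -1201), -2299589), Pow(Add(-1367588, -44), -1)) = Mul(Add(-431, -2299589), Pow(-1367632, -1)) = Mul(-2300020, Rational(-1, 1367632)) = Rational(575005, 341908)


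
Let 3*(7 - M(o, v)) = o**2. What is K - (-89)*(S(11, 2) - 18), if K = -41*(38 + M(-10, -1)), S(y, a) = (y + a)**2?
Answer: 38882/3 ≈ 12961.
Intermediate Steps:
S(y, a) = (a + y)**2
M(o, v) = 7 - o**2/3
K = -1435/3 (K = -41*(38 + (7 - 1/3*(-10)**2)) = -41*(38 + (7 - 1/3*100)) = -41*(38 + (7 - 100/3)) = -41*(38 - 79/3) = -41*35/3 = -1435/3 ≈ -478.33)
K - (-89)*(S(11, 2) - 18) = -1435/3 - (-89)*((2 + 11)**2 - 18) = -1435/3 - (-89)*(13**2 - 18) = -1435/3 - (-89)*(169 - 18) = -1435/3 - (-89)*151 = -1435/3 - 1*(-13439) = -1435/3 + 13439 = 38882/3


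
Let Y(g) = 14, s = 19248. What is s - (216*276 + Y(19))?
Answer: -40382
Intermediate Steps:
s - (216*276 + Y(19)) = 19248 - (216*276 + 14) = 19248 - (59616 + 14) = 19248 - 1*59630 = 19248 - 59630 = -40382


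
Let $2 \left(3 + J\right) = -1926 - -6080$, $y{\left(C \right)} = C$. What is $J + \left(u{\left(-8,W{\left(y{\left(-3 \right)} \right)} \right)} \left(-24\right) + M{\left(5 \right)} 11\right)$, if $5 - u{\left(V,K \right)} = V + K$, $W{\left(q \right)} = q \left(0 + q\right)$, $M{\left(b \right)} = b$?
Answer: $2033$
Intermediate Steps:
$J = 2074$ ($J = -3 + \frac{-1926 - -6080}{2} = -3 + \frac{-1926 + 6080}{2} = -3 + \frac{1}{2} \cdot 4154 = -3 + 2077 = 2074$)
$W{\left(q \right)} = q^{2}$ ($W{\left(q \right)} = q q = q^{2}$)
$u{\left(V,K \right)} = 5 - K - V$ ($u{\left(V,K \right)} = 5 - \left(V + K\right) = 5 - \left(K + V\right) = 5 - K - V$)
$J + \left(u{\left(-8,W{\left(y{\left(-3 \right)} \right)} \right)} \left(-24\right) + M{\left(5 \right)} 11\right) = 2074 + \left(\left(5 - \left(-3\right)^{2} - -8\right) \left(-24\right) + 5 \cdot 11\right) = 2074 + \left(\left(5 - 9 + 8\right) \left(-24\right) + 55\right) = 2074 + \left(4 \left(-24\right) + 55\right) = 2074 + \left(-96 + 55\right) = 2074 - 41 = 2033$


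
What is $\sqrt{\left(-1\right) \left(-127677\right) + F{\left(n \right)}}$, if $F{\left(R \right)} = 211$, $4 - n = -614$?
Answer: $4 \sqrt{7993} \approx 357.61$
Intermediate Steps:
$n = 618$ ($n = 4 - -614 = 4 + 614 = 618$)
$\sqrt{\left(-1\right) \left(-127677\right) + F{\left(n \right)}} = \sqrt{\left(-1\right) \left(-127677\right) + 211} = \sqrt{127677 + 211} = \sqrt{127888} = 4 \sqrt{7993}$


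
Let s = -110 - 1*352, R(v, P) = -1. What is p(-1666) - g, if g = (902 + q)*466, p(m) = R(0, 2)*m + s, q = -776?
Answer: -57512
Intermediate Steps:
s = -462 (s = -110 - 352 = -462)
p(m) = -462 - m (p(m) = -m - 462 = -462 - m)
g = 58716 (g = (902 - 776)*466 = 126*466 = 58716)
p(-1666) - g = (-462 - 1*(-1666)) - 1*58716 = (-462 + 1666) - 58716 = 1204 - 58716 = -57512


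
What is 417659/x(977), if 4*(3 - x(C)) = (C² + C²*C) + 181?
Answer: -151876/84866321 ≈ -0.0017896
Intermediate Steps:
x(C) = -169/4 - C²/4 - C³/4 (x(C) = 3 - ((C² + C²*C) + 181)/4 = 3 - ((C² + C³) + 181)/4 = 3 - (181 + C² + C³)/4 = 3 + (-181/4 - C²/4 - C³/4) = -169/4 - C²/4 - C³/4)
417659/x(977) = 417659/(-169/4 - ¼*977² - ¼*977³) = 417659/(-169/4 - ¼*954529 - ¼*932574833) = 417659/(-169/4 - 954529/4 - 932574833/4) = 417659/(-933529531/4) = 417659*(-4/933529531) = -151876/84866321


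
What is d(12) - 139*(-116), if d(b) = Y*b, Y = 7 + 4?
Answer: 16256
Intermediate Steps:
Y = 11
d(b) = 11*b
d(12) - 139*(-116) = 11*12 - 139*(-116) = 132 + 16124 = 16256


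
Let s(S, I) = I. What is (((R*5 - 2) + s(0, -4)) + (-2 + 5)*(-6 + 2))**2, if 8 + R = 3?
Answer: 1849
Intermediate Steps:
R = -5 (R = -8 + 3 = -5)
(((R*5 - 2) + s(0, -4)) + (-2 + 5)*(-6 + 2))**2 = (((-5*5 - 2) - 4) + (-2 + 5)*(-6 + 2))**2 = (((-25 - 2) - 4) + 3*(-4))**2 = ((-27 - 4) - 12)**2 = (-31 - 12)**2 = (-43)**2 = 1849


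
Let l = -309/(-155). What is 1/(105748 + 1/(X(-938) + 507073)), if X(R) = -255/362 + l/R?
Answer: 6671953287458/705545716255266379 ≈ 9.4564e-6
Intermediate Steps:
l = 309/155 (l = -309*(-1/155) = 309/155 ≈ 1.9935)
X(R) = -255/362 + 309/(155*R)
1/(105748 + 1/(X(-938) + 507073)) = 1/(105748 + 1/((3/56110)*(37286 - 13175*(-938))/(-938) + 507073)) = 1/(105748 + 1/((3/56110)*(-1/938)*(37286 + 12358150) + 507073)) = 1/(105748 + 1/((3/56110)*(-1/938)*12395436 + 507073)) = 1/(105748 + 1/(-9296577/13157795 + 507073)) = 1/(105748 + 1/(6671953287458/13157795)) = 1/(105748 + 13157795/6671953287458) = 1/(705545716255266379/6671953287458) = 6671953287458/705545716255266379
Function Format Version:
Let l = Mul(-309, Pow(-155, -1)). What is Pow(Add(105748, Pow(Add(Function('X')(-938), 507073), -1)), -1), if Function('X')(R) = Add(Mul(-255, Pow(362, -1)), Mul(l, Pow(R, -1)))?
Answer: Rational(6671953287458, 705545716255266379) ≈ 9.4564e-6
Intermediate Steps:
l = Rational(309, 155) (l = Mul(-309, Rational(-1, 155)) = Rational(309, 155) ≈ 1.9935)
Function('X')(R) = Add(Rational(-255, 362), Mul(Rational(309, 155), Pow(R, -1))) (Function('X')(R) = Add(Mul(-255, Pow(362, -1)), Mul(Rational(309, 155), Pow(R, -1))) = Add(Mul(-255, Rational(1, 362)), Mul(Rational(309, 155), Pow(R, -1))) = Add(Rational(-255, 362), Mul(Rational(309, 155), Pow(R, -1))))
Pow(Add(105748, Pow(Add(Function('X')(-938), 507073), -1)), -1) = Pow(Add(105748, Pow(Add(Mul(Rational(3, 56110), Pow(-938, -1), Add(37286, Mul(-13175, -938))), 507073), -1)), -1) = Pow(Add(105748, Pow(Add(Mul(Rational(3, 56110), Rational(-1, 938), Add(37286, 12358150)), 507073), -1)), -1) = Pow(Add(105748, Pow(Add(Mul(Rational(3, 56110), Rational(-1, 938), 12395436), 507073), -1)), -1) = Pow(Add(105748, Pow(Add(Rational(-9296577, 13157795), 507073), -1)), -1) = Pow(Add(105748, Pow(Rational(6671953287458, 13157795), -1)), -1) = Pow(Add(105748, Rational(13157795, 6671953287458)), -1) = Pow(Rational(705545716255266379, 6671953287458), -1) = Rational(6671953287458, 705545716255266379)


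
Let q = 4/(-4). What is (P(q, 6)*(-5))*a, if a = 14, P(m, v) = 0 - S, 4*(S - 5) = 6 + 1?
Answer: 945/2 ≈ 472.50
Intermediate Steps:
S = 27/4 (S = 5 + (6 + 1)/4 = 5 + (¼)*7 = 5 + 7/4 = 27/4 ≈ 6.7500)
q = -1 (q = 4*(-¼) = -1)
P(m, v) = -27/4 (P(m, v) = 0 - 1*27/4 = 0 - 27/4 = -27/4)
(P(q, 6)*(-5))*a = -27/4*(-5)*14 = (135/4)*14 = 945/2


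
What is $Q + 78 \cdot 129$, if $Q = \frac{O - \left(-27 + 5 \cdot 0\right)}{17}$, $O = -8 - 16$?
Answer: $\frac{171057}{17} \approx 10062.0$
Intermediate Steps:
$O = -24$ ($O = -8 - 16 = -24$)
$Q = \frac{3}{17}$ ($Q = \frac{-24 - \left(-27 + 5 \cdot 0\right)}{17} = \left(-24 - \left(-27 + 0\right)\right) \frac{1}{17} = \left(-24 - -27\right) \frac{1}{17} = \left(-24 + 27\right) \frac{1}{17} = 3 \cdot \frac{1}{17} = \frac{3}{17} \approx 0.17647$)
$Q + 78 \cdot 129 = \frac{3}{17} + 78 \cdot 129 = \frac{3}{17} + 10062 = \frac{171057}{17}$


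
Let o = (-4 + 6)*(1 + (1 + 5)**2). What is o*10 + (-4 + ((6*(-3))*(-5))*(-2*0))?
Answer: 736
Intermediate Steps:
o = 74 (o = 2*(1 + 6**2) = 2*(1 + 36) = 2*37 = 74)
o*10 + (-4 + ((6*(-3))*(-5))*(-2*0)) = 74*10 + (-4 + ((6*(-3))*(-5))*(-2*0)) = 740 + (-4 - 18*(-5)*0) = 740 + (-4 + 90*0) = 740 + (-4 + 0) = 740 - 4 = 736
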